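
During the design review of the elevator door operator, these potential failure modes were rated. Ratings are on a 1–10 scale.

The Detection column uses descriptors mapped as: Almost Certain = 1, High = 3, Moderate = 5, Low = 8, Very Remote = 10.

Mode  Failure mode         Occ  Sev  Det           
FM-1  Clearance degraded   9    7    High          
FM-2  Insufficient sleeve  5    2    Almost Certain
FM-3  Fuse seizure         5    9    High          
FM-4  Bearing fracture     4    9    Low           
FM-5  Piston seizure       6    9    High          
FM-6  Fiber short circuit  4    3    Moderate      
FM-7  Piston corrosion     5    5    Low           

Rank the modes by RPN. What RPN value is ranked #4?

RPN = Severity × Occurrence × Detection:
  FM-1: 7 × 9 × 3 = 189
  FM-2: 2 × 5 × 1 = 10
  FM-3: 9 × 5 × 3 = 135
  FM-4: 9 × 4 × 8 = 288
  FM-5: 9 × 6 × 3 = 162
  FM-6: 3 × 4 × 5 = 60
  FM-7: 5 × 5 × 8 = 200
Sorted descending: 288, 200, 189, 162, 135, 60, 10.
The fourth-highest RPN is 162 (FM-5).

162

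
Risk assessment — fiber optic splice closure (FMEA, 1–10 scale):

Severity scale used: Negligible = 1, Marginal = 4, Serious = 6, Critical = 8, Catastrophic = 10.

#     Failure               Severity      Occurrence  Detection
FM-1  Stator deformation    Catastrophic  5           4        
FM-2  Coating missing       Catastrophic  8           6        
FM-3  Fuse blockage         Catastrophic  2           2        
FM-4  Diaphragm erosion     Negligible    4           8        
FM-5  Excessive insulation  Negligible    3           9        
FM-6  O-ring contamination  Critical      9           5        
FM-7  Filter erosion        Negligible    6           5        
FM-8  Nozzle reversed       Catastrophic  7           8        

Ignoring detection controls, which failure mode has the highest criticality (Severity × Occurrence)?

FM-2

Criticality = Severity × Occurrence:
  FM-1: 10 × 5 = 50
  FM-2: 10 × 8 = 80
  FM-3: 10 × 2 = 20
  FM-4: 1 × 4 = 4
  FM-5: 1 × 3 = 3
  FM-6: 8 × 9 = 72
  FM-7: 1 × 6 = 6
  FM-8: 10 × 7 = 70
Highest criticality is 80 → FM-2.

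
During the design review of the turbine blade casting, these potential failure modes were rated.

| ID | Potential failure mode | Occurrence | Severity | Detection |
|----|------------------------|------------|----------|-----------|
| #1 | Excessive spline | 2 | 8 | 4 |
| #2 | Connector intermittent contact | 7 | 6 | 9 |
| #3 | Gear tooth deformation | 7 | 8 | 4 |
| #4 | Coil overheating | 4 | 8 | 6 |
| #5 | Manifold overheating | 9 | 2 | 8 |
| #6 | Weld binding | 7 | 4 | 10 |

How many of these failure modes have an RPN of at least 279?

2

RPN = Severity × Occurrence × Detection:
  #1: 8 × 2 × 4 = 64
  #2: 6 × 7 × 9 = 378
  #3: 8 × 7 × 4 = 224
  #4: 8 × 4 × 6 = 192
  #5: 2 × 9 × 8 = 144
  #6: 4 × 7 × 10 = 280
Modes with RPN ≥ 279: #2 (378), #6 (280) → 2.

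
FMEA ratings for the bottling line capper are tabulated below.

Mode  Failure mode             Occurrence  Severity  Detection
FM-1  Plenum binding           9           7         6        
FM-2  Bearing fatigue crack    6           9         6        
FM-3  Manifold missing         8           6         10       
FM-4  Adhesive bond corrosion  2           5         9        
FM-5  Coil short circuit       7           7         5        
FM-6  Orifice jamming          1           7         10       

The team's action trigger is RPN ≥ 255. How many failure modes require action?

3

RPN = Severity × Occurrence × Detection:
  FM-1: 7 × 9 × 6 = 378
  FM-2: 9 × 6 × 6 = 324
  FM-3: 6 × 8 × 10 = 480
  FM-4: 5 × 2 × 9 = 90
  FM-5: 7 × 7 × 5 = 245
  FM-6: 7 × 1 × 10 = 70
Modes with RPN ≥ 255: FM-1 (378), FM-2 (324), FM-3 (480) → 3.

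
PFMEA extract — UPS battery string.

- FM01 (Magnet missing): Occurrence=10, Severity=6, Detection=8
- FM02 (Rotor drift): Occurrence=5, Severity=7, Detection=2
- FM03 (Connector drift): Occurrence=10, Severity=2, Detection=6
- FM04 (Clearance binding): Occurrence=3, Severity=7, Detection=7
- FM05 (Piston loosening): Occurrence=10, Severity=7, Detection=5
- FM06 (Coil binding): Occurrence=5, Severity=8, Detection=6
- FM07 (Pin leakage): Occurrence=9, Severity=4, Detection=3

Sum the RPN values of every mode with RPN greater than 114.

1337

RPN = Severity × Occurrence × Detection:
  FM01: 6 × 10 × 8 = 480
  FM02: 7 × 5 × 2 = 70
  FM03: 2 × 10 × 6 = 120
  FM04: 7 × 3 × 7 = 147
  FM05: 7 × 10 × 5 = 350
  FM06: 8 × 5 × 6 = 240
  FM07: 4 × 9 × 3 = 108
RPN > 114: FM01 (480), FM03 (120), FM04 (147), FM05 (350), FM06 (240).
Sum: 480 + 120 + 147 + 350 + 240 = 1337.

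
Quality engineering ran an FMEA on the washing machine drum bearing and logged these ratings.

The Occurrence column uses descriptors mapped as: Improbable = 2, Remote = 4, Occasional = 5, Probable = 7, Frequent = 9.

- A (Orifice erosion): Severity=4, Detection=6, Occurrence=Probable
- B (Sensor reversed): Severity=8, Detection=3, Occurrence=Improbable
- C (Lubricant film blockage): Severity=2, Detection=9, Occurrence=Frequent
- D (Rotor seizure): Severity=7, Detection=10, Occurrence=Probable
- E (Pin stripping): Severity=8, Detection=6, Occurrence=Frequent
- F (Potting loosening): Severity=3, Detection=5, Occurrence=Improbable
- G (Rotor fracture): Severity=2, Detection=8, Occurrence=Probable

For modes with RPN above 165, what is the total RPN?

1090

RPN = Severity × Occurrence × Detection:
  A: 4 × 7 × 6 = 168
  B: 8 × 2 × 3 = 48
  C: 2 × 9 × 9 = 162
  D: 7 × 7 × 10 = 490
  E: 8 × 9 × 6 = 432
  F: 3 × 2 × 5 = 30
  G: 2 × 7 × 8 = 112
RPN > 165: A (168), D (490), E (432).
Sum: 168 + 490 + 432 = 1090.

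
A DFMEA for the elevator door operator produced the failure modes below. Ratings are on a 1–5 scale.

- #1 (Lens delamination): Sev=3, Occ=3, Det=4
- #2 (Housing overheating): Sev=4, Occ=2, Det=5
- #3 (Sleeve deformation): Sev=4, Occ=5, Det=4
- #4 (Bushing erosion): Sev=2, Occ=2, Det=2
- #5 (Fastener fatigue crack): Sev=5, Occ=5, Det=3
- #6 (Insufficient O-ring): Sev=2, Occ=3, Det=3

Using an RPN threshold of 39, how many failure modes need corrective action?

RPN = Severity × Occurrence × Detection:
  #1: 3 × 3 × 4 = 36
  #2: 4 × 2 × 5 = 40
  #3: 4 × 5 × 4 = 80
  #4: 2 × 2 × 2 = 8
  #5: 5 × 5 × 3 = 75
  #6: 2 × 3 × 3 = 18
Modes with RPN ≥ 39: #2 (40), #3 (80), #5 (75) → 3.

3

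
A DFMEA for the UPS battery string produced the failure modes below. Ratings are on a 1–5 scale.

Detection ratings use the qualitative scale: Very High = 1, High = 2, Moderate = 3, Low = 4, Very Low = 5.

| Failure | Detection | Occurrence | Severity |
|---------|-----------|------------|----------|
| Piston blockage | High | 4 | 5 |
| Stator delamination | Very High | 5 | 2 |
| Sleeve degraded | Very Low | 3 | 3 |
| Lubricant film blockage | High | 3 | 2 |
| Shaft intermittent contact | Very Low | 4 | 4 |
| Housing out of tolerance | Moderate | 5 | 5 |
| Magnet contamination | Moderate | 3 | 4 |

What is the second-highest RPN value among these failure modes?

75

RPN = Severity × Occurrence × Detection:
  Piston blockage: 5 × 4 × 2 = 40
  Stator delamination: 2 × 5 × 1 = 10
  Sleeve degraded: 3 × 3 × 5 = 45
  Lubricant film blockage: 2 × 3 × 2 = 12
  Shaft intermittent contact: 4 × 4 × 5 = 80
  Housing out of tolerance: 5 × 5 × 3 = 75
  Magnet contamination: 4 × 3 × 3 = 36
Sorted descending: 80, 75, 45, 40, 36, 12, 10.
The second-highest RPN is 75 (Housing out of tolerance).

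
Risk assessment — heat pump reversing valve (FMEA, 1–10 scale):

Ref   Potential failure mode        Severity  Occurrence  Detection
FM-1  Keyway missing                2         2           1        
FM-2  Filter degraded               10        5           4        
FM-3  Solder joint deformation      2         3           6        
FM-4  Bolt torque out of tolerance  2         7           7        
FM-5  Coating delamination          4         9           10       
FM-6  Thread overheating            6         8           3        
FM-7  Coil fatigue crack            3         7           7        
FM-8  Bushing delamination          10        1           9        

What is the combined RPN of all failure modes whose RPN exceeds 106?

851

RPN = Severity × Occurrence × Detection:
  FM-1: 2 × 2 × 1 = 4
  FM-2: 10 × 5 × 4 = 200
  FM-3: 2 × 3 × 6 = 36
  FM-4: 2 × 7 × 7 = 98
  FM-5: 4 × 9 × 10 = 360
  FM-6: 6 × 8 × 3 = 144
  FM-7: 3 × 7 × 7 = 147
  FM-8: 10 × 1 × 9 = 90
RPN > 106: FM-2 (200), FM-5 (360), FM-6 (144), FM-7 (147).
Sum: 200 + 360 + 144 + 147 = 851.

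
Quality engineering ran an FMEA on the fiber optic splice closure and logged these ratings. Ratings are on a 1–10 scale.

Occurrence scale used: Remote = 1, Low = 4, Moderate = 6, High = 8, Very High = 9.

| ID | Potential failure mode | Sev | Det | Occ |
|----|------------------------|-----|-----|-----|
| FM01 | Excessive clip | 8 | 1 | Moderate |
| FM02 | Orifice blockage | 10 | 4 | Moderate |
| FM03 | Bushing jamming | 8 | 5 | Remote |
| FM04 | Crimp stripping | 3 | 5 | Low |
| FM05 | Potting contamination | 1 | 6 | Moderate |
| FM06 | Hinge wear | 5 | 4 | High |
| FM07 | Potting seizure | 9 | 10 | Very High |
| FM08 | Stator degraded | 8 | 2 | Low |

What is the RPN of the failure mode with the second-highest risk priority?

240

RPN = Severity × Occurrence × Detection:
  FM01: 8 × 6 × 1 = 48
  FM02: 10 × 6 × 4 = 240
  FM03: 8 × 1 × 5 = 40
  FM04: 3 × 4 × 5 = 60
  FM05: 1 × 6 × 6 = 36
  FM06: 5 × 8 × 4 = 160
  FM07: 9 × 9 × 10 = 810
  FM08: 8 × 4 × 2 = 64
Sorted descending: 810, 240, 160, 64, 60, 48, 40, 36.
The second-highest RPN is 240 (FM02).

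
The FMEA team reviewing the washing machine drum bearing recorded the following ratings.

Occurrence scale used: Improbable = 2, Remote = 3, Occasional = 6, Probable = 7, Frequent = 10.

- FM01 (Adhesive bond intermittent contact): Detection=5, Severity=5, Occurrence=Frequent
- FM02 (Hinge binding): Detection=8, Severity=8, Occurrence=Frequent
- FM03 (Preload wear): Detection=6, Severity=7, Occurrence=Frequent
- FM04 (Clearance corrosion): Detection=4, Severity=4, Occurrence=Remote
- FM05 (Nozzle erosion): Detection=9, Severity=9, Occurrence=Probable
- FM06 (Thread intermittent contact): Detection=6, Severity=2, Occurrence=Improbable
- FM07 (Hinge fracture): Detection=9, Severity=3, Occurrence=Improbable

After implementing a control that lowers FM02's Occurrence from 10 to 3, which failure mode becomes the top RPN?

RPN = Severity × Occurrence × Detection:
  FM01: 5 × 10 × 5 = 250
  FM02: 8 × 10 × 8 = 640
  FM03: 7 × 10 × 6 = 420
  FM04: 4 × 3 × 4 = 48
  FM05: 9 × 7 × 9 = 567
  FM06: 2 × 2 × 6 = 24
  FM07: 3 × 2 × 9 = 54
After action: FM02 → 8 × 3 × 8 = 192.
Revised RPNs: FM05=567, FM03=420, FM01=250, FM02=192, FM07=54, FM04=48, FM06=24.
Highest is now FM05 (567).

FM05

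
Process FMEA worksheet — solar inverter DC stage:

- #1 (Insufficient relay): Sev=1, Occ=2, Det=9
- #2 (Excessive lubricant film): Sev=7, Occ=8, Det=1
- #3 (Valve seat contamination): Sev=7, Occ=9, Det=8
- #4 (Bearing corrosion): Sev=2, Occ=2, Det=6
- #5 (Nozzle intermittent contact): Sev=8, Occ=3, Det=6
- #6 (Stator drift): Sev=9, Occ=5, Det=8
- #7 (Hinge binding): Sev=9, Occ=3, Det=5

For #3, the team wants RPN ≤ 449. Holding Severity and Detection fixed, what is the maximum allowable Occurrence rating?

#3: S=7, O=9, D=8 → current RPN = 504.
Fixed product = 56. Need 56 × O ≤ 449, so O ≤ 449/56 = 8.02.
Maximum integer Occurrence rating = 8 (gives RPN 448; O=9 would give 504 > 449).

8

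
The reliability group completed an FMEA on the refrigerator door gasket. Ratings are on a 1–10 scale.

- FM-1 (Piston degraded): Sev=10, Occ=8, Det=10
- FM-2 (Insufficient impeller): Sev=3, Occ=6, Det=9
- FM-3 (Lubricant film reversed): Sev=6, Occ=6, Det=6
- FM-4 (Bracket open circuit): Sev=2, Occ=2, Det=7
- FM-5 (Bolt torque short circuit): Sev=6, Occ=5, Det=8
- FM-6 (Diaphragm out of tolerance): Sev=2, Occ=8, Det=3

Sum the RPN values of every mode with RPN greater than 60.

1418

RPN = Severity × Occurrence × Detection:
  FM-1: 10 × 8 × 10 = 800
  FM-2: 3 × 6 × 9 = 162
  FM-3: 6 × 6 × 6 = 216
  FM-4: 2 × 2 × 7 = 28
  FM-5: 6 × 5 × 8 = 240
  FM-6: 2 × 8 × 3 = 48
RPN > 60: FM-1 (800), FM-2 (162), FM-3 (216), FM-5 (240).
Sum: 800 + 162 + 216 + 240 = 1418.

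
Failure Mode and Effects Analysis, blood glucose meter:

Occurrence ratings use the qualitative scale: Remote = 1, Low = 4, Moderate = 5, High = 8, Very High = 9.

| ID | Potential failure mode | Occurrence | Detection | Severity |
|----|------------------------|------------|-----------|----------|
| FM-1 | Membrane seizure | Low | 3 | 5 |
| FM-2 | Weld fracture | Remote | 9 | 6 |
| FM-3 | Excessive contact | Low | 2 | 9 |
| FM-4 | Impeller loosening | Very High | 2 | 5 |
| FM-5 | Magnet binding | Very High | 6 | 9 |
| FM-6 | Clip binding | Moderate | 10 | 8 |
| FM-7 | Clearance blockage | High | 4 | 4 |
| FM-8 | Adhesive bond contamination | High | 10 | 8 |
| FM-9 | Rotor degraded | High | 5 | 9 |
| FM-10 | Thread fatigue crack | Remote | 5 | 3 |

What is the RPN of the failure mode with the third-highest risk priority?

RPN = Severity × Occurrence × Detection:
  FM-1: 5 × 4 × 3 = 60
  FM-2: 6 × 1 × 9 = 54
  FM-3: 9 × 4 × 2 = 72
  FM-4: 5 × 9 × 2 = 90
  FM-5: 9 × 9 × 6 = 486
  FM-6: 8 × 5 × 10 = 400
  FM-7: 4 × 8 × 4 = 128
  FM-8: 8 × 8 × 10 = 640
  FM-9: 9 × 8 × 5 = 360
  FM-10: 3 × 1 × 5 = 15
Sorted descending: 640, 486, 400, 360, 128, 90, 72, 60, 54, 15.
The third-highest RPN is 400 (FM-6).

400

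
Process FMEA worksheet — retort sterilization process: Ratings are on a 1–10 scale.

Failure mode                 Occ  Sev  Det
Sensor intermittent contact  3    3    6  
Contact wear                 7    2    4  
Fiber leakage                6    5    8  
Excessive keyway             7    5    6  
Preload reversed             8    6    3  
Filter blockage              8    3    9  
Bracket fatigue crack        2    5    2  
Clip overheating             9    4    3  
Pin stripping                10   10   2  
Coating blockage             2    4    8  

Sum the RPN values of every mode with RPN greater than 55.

1238

RPN = Severity × Occurrence × Detection:
  Sensor intermittent contact: 3 × 3 × 6 = 54
  Contact wear: 2 × 7 × 4 = 56
  Fiber leakage: 5 × 6 × 8 = 240
  Excessive keyway: 5 × 7 × 6 = 210
  Preload reversed: 6 × 8 × 3 = 144
  Filter blockage: 3 × 8 × 9 = 216
  Bracket fatigue crack: 5 × 2 × 2 = 20
  Clip overheating: 4 × 9 × 3 = 108
  Pin stripping: 10 × 10 × 2 = 200
  Coating blockage: 4 × 2 × 8 = 64
RPN > 55: Contact wear (56), Fiber leakage (240), Excessive keyway (210), Preload reversed (144), Filter blockage (216), Clip overheating (108), Pin stripping (200), Coating blockage (64).
Sum: 56 + 240 + 210 + 144 + 216 + 108 + 200 + 64 = 1238.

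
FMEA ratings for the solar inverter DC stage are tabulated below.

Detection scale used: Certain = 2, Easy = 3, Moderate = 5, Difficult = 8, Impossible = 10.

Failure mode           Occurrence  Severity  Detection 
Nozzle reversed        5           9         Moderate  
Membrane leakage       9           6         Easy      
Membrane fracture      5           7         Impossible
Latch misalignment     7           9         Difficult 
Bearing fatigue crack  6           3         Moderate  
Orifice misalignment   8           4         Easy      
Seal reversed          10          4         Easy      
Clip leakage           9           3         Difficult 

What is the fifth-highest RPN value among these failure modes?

162

RPN = Severity × Occurrence × Detection:
  Nozzle reversed: 9 × 5 × 5 = 225
  Membrane leakage: 6 × 9 × 3 = 162
  Membrane fracture: 7 × 5 × 10 = 350
  Latch misalignment: 9 × 7 × 8 = 504
  Bearing fatigue crack: 3 × 6 × 5 = 90
  Orifice misalignment: 4 × 8 × 3 = 96
  Seal reversed: 4 × 10 × 3 = 120
  Clip leakage: 3 × 9 × 8 = 216
Sorted descending: 504, 350, 225, 216, 162, 120, 96, 90.
The fifth-highest RPN is 162 (Membrane leakage).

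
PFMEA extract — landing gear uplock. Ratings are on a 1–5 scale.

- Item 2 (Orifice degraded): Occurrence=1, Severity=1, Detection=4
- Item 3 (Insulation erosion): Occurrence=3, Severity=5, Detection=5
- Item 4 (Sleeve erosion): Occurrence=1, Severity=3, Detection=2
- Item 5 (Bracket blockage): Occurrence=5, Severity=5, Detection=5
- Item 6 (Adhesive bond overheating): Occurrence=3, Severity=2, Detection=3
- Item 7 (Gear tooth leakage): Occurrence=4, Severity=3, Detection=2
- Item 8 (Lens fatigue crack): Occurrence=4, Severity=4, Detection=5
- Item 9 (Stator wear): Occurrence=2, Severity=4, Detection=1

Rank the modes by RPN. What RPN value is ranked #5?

RPN = Severity × Occurrence × Detection:
  Item 2: 1 × 1 × 4 = 4
  Item 3: 5 × 3 × 5 = 75
  Item 4: 3 × 1 × 2 = 6
  Item 5: 5 × 5 × 5 = 125
  Item 6: 2 × 3 × 3 = 18
  Item 7: 3 × 4 × 2 = 24
  Item 8: 4 × 4 × 5 = 80
  Item 9: 4 × 2 × 1 = 8
Sorted descending: 125, 80, 75, 24, 18, 8, 6, 4.
The fifth-highest RPN is 18 (Item 6).

18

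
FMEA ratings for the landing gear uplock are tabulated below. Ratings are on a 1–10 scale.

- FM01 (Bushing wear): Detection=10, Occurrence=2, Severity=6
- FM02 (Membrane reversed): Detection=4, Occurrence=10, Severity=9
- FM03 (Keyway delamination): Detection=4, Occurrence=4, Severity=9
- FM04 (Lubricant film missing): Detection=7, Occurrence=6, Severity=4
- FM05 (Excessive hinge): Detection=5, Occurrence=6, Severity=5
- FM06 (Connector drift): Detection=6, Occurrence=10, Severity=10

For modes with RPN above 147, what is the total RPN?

1278

RPN = Severity × Occurrence × Detection:
  FM01: 6 × 2 × 10 = 120
  FM02: 9 × 10 × 4 = 360
  FM03: 9 × 4 × 4 = 144
  FM04: 4 × 6 × 7 = 168
  FM05: 5 × 6 × 5 = 150
  FM06: 10 × 10 × 6 = 600
RPN > 147: FM02 (360), FM04 (168), FM05 (150), FM06 (600).
Sum: 360 + 168 + 150 + 600 = 1278.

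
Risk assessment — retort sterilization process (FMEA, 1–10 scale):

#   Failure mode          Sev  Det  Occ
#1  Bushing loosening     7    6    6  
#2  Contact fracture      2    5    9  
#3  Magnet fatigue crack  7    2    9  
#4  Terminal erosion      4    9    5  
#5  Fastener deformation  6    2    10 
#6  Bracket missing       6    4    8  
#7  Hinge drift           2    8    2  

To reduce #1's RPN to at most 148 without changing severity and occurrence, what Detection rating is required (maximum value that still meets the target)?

#1: S=7, O=6, D=6 → current RPN = 252.
Fixed product = 42. Need 42 × D ≤ 148, so D ≤ 148/42 = 3.52.
Maximum integer Detection rating = 3 (gives RPN 126; D=4 would give 168 > 148).

3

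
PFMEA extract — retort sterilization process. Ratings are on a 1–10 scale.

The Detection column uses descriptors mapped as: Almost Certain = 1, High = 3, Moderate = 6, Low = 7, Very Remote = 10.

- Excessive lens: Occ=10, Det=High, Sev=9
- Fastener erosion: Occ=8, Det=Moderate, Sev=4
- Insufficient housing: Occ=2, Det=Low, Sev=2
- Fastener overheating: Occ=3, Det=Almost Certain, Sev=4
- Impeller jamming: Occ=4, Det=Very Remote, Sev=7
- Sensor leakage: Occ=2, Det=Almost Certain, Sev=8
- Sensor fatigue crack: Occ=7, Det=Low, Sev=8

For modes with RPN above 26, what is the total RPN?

1162

RPN = Severity × Occurrence × Detection:
  Excessive lens: 9 × 10 × 3 = 270
  Fastener erosion: 4 × 8 × 6 = 192
  Insufficient housing: 2 × 2 × 7 = 28
  Fastener overheating: 4 × 3 × 1 = 12
  Impeller jamming: 7 × 4 × 10 = 280
  Sensor leakage: 8 × 2 × 1 = 16
  Sensor fatigue crack: 8 × 7 × 7 = 392
RPN > 26: Excessive lens (270), Fastener erosion (192), Insufficient housing (28), Impeller jamming (280), Sensor fatigue crack (392).
Sum: 270 + 192 + 28 + 280 + 392 = 1162.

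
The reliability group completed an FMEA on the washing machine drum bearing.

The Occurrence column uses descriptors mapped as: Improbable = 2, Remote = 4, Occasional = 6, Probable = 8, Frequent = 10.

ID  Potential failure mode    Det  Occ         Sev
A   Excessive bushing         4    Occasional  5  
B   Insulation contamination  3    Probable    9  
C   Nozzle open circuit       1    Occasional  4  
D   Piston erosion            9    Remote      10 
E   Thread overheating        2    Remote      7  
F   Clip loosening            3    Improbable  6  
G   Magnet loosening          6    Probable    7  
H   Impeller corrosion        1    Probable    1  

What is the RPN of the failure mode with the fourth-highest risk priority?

120

RPN = Severity × Occurrence × Detection:
  A: 5 × 6 × 4 = 120
  B: 9 × 8 × 3 = 216
  C: 4 × 6 × 1 = 24
  D: 10 × 4 × 9 = 360
  E: 7 × 4 × 2 = 56
  F: 6 × 2 × 3 = 36
  G: 7 × 8 × 6 = 336
  H: 1 × 8 × 1 = 8
Sorted descending: 360, 336, 216, 120, 56, 36, 24, 8.
The fourth-highest RPN is 120 (A).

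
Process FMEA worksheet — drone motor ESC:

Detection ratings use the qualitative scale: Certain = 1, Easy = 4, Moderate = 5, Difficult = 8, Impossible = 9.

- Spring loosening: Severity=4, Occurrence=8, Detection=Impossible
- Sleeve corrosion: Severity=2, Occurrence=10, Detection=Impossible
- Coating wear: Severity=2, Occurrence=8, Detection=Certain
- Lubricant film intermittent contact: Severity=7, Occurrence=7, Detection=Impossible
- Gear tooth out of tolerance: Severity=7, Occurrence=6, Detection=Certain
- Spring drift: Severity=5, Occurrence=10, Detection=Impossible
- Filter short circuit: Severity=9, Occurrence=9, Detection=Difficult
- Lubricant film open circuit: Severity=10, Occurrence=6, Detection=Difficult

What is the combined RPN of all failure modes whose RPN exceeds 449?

RPN = Severity × Occurrence × Detection:
  Spring loosening: 4 × 8 × 9 = 288
  Sleeve corrosion: 2 × 10 × 9 = 180
  Coating wear: 2 × 8 × 1 = 16
  Lubricant film intermittent contact: 7 × 7 × 9 = 441
  Gear tooth out of tolerance: 7 × 6 × 1 = 42
  Spring drift: 5 × 10 × 9 = 450
  Filter short circuit: 9 × 9 × 8 = 648
  Lubricant film open circuit: 10 × 6 × 8 = 480
RPN > 449: Spring drift (450), Filter short circuit (648), Lubricant film open circuit (480).
Sum: 450 + 648 + 480 = 1578.

1578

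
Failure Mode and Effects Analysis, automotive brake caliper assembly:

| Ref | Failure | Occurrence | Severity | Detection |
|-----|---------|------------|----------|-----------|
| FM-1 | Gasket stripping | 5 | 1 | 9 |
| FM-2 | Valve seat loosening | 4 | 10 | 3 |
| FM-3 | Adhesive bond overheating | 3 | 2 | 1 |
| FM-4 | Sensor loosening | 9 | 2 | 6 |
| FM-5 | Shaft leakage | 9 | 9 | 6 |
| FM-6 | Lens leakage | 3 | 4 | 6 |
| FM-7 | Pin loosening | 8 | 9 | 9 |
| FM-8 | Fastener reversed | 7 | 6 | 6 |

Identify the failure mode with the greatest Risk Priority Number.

FM-7

RPN = Severity × Occurrence × Detection:
  FM-1: 1 × 5 × 9 = 45
  FM-2: 10 × 4 × 3 = 120
  FM-3: 2 × 3 × 1 = 6
  FM-4: 2 × 9 × 6 = 108
  FM-5: 9 × 9 × 6 = 486
  FM-6: 4 × 3 × 6 = 72
  FM-7: 9 × 8 × 9 = 648
  FM-8: 6 × 7 × 6 = 252
Highest RPN is 648 → FM-7.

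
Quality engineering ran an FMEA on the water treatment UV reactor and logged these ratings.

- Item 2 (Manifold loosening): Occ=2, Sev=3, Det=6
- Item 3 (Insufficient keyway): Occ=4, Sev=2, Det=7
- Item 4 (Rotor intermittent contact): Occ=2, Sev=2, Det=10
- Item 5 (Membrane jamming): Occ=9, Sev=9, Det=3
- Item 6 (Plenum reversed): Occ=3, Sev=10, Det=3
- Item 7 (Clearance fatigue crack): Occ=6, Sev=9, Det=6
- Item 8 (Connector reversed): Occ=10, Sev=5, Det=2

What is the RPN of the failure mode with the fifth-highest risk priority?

RPN = Severity × Occurrence × Detection:
  Item 2: 3 × 2 × 6 = 36
  Item 3: 2 × 4 × 7 = 56
  Item 4: 2 × 2 × 10 = 40
  Item 5: 9 × 9 × 3 = 243
  Item 6: 10 × 3 × 3 = 90
  Item 7: 9 × 6 × 6 = 324
  Item 8: 5 × 10 × 2 = 100
Sorted descending: 324, 243, 100, 90, 56, 40, 36.
The fifth-highest RPN is 56 (Item 3).

56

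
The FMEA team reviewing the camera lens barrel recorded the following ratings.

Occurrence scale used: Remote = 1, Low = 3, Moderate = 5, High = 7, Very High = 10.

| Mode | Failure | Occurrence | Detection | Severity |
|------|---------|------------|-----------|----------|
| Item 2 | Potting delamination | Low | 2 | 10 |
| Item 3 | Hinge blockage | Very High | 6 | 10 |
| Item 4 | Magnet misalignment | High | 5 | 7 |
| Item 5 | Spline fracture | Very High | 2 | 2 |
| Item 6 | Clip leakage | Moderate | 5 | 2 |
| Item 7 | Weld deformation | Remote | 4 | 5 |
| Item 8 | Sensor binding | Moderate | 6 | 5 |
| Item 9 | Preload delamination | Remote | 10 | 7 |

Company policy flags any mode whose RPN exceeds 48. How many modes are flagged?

RPN = Severity × Occurrence × Detection:
  Item 2: 10 × 3 × 2 = 60
  Item 3: 10 × 10 × 6 = 600
  Item 4: 7 × 7 × 5 = 245
  Item 5: 2 × 10 × 2 = 40
  Item 6: 2 × 5 × 5 = 50
  Item 7: 5 × 1 × 4 = 20
  Item 8: 5 × 5 × 6 = 150
  Item 9: 7 × 1 × 10 = 70
Modes with RPN > 48: Item 2 (60), Item 3 (600), Item 4 (245), Item 6 (50), Item 8 (150), Item 9 (70) → 6.

6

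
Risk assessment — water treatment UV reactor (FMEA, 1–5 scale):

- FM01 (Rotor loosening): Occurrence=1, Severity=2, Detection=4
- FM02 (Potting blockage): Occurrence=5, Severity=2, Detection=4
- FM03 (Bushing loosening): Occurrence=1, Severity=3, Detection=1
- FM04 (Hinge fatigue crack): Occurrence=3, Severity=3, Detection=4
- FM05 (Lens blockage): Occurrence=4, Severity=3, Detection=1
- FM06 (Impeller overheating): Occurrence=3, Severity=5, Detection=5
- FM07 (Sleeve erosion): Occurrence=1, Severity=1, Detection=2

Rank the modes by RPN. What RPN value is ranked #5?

RPN = Severity × Occurrence × Detection:
  FM01: 2 × 1 × 4 = 8
  FM02: 2 × 5 × 4 = 40
  FM03: 3 × 1 × 1 = 3
  FM04: 3 × 3 × 4 = 36
  FM05: 3 × 4 × 1 = 12
  FM06: 5 × 3 × 5 = 75
  FM07: 1 × 1 × 2 = 2
Sorted descending: 75, 40, 36, 12, 8, 3, 2.
The fifth-highest RPN is 8 (FM01).

8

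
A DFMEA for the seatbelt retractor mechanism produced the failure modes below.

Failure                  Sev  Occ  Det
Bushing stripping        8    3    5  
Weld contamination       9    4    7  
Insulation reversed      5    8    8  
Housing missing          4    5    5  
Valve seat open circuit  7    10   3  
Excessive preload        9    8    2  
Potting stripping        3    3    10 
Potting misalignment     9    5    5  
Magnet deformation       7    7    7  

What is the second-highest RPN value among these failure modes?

RPN = Severity × Occurrence × Detection:
  Bushing stripping: 8 × 3 × 5 = 120
  Weld contamination: 9 × 4 × 7 = 252
  Insulation reversed: 5 × 8 × 8 = 320
  Housing missing: 4 × 5 × 5 = 100
  Valve seat open circuit: 7 × 10 × 3 = 210
  Excessive preload: 9 × 8 × 2 = 144
  Potting stripping: 3 × 3 × 10 = 90
  Potting misalignment: 9 × 5 × 5 = 225
  Magnet deformation: 7 × 7 × 7 = 343
Sorted descending: 343, 320, 252, 225, 210, 144, 120, 100, 90.
The second-highest RPN is 320 (Insulation reversed).

320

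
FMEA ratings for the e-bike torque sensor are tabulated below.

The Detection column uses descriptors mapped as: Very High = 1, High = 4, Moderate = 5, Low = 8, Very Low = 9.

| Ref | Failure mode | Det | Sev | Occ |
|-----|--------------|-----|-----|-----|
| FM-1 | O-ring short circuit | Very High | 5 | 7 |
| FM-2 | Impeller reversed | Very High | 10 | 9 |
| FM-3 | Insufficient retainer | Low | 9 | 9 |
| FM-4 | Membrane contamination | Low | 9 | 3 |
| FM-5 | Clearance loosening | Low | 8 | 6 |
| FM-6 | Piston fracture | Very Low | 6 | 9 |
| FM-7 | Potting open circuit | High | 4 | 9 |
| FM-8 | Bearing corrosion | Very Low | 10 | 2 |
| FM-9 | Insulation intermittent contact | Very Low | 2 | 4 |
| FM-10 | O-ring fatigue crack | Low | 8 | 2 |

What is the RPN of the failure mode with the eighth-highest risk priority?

90

RPN = Severity × Occurrence × Detection:
  FM-1: 5 × 7 × 1 = 35
  FM-2: 10 × 9 × 1 = 90
  FM-3: 9 × 9 × 8 = 648
  FM-4: 9 × 3 × 8 = 216
  FM-5: 8 × 6 × 8 = 384
  FM-6: 6 × 9 × 9 = 486
  FM-7: 4 × 9 × 4 = 144
  FM-8: 10 × 2 × 9 = 180
  FM-9: 2 × 4 × 9 = 72
  FM-10: 8 × 2 × 8 = 128
Sorted descending: 648, 486, 384, 216, 180, 144, 128, 90, 72, 35.
The eighth-highest RPN is 90 (FM-2).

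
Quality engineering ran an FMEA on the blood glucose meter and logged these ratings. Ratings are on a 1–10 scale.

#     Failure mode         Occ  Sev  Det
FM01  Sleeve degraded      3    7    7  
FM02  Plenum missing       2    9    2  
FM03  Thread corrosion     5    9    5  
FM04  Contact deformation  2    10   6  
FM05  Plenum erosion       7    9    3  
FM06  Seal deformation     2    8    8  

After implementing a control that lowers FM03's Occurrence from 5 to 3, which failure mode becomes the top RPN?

RPN = Severity × Occurrence × Detection:
  FM01: 7 × 3 × 7 = 147
  FM02: 9 × 2 × 2 = 36
  FM03: 9 × 5 × 5 = 225
  FM04: 10 × 2 × 6 = 120
  FM05: 9 × 7 × 3 = 189
  FM06: 8 × 2 × 8 = 128
After action: FM03 → 9 × 3 × 5 = 135.
Revised RPNs: FM05=189, FM01=147, FM03=135, FM06=128, FM04=120, FM02=36.
Highest is now FM05 (189).

FM05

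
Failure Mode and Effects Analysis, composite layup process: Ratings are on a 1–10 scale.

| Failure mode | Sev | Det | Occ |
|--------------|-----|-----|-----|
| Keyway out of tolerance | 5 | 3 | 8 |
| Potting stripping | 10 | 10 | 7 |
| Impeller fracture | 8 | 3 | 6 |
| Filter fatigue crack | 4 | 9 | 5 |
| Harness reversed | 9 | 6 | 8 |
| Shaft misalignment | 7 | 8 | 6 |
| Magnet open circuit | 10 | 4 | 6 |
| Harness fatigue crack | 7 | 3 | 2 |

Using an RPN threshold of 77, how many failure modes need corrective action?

7

RPN = Severity × Occurrence × Detection:
  Keyway out of tolerance: 5 × 8 × 3 = 120
  Potting stripping: 10 × 7 × 10 = 700
  Impeller fracture: 8 × 6 × 3 = 144
  Filter fatigue crack: 4 × 5 × 9 = 180
  Harness reversed: 9 × 8 × 6 = 432
  Shaft misalignment: 7 × 6 × 8 = 336
  Magnet open circuit: 10 × 6 × 4 = 240
  Harness fatigue crack: 7 × 2 × 3 = 42
Modes with RPN ≥ 77: Keyway out of tolerance (120), Potting stripping (700), Impeller fracture (144), Filter fatigue crack (180), Harness reversed (432), Shaft misalignment (336), Magnet open circuit (240) → 7.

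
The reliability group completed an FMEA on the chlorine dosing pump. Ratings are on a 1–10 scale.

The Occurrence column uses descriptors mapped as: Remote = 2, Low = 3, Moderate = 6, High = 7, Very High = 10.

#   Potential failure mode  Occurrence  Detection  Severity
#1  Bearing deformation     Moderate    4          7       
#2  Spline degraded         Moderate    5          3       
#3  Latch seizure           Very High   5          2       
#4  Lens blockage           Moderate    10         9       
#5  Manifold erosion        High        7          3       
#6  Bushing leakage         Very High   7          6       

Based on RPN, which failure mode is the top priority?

#4

RPN = Severity × Occurrence × Detection:
  #1: 7 × 6 × 4 = 168
  #2: 3 × 6 × 5 = 90
  #3: 2 × 10 × 5 = 100
  #4: 9 × 6 × 10 = 540
  #5: 3 × 7 × 7 = 147
  #6: 6 × 10 × 7 = 420
Highest RPN is 540 → #4.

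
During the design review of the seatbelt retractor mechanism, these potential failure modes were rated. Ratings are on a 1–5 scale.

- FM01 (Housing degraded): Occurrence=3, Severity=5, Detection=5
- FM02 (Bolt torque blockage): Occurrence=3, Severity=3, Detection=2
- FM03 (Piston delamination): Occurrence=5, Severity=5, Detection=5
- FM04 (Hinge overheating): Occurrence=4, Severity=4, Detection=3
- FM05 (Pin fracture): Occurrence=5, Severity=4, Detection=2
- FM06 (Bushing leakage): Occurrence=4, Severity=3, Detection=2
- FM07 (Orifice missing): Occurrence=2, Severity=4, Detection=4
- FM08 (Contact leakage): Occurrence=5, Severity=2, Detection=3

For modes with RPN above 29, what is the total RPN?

RPN = Severity × Occurrence × Detection:
  FM01: 5 × 3 × 5 = 75
  FM02: 3 × 3 × 2 = 18
  FM03: 5 × 5 × 5 = 125
  FM04: 4 × 4 × 3 = 48
  FM05: 4 × 5 × 2 = 40
  FM06: 3 × 4 × 2 = 24
  FM07: 4 × 2 × 4 = 32
  FM08: 2 × 5 × 3 = 30
RPN > 29: FM01 (75), FM03 (125), FM04 (48), FM05 (40), FM07 (32), FM08 (30).
Sum: 75 + 125 + 48 + 40 + 32 + 30 = 350.

350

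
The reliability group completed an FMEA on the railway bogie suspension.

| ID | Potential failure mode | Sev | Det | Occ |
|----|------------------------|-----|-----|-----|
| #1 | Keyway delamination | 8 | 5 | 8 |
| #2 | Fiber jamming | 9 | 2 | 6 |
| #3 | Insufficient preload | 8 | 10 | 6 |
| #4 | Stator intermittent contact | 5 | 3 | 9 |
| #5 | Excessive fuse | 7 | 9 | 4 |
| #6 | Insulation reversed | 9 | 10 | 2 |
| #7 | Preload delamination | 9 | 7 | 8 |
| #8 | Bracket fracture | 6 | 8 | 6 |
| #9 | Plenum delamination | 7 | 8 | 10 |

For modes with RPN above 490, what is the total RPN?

RPN = Severity × Occurrence × Detection:
  #1: 8 × 8 × 5 = 320
  #2: 9 × 6 × 2 = 108
  #3: 8 × 6 × 10 = 480
  #4: 5 × 9 × 3 = 135
  #5: 7 × 4 × 9 = 252
  #6: 9 × 2 × 10 = 180
  #7: 9 × 8 × 7 = 504
  #8: 6 × 6 × 8 = 288
  #9: 7 × 10 × 8 = 560
RPN > 490: #7 (504), #9 (560).
Sum: 504 + 560 = 1064.

1064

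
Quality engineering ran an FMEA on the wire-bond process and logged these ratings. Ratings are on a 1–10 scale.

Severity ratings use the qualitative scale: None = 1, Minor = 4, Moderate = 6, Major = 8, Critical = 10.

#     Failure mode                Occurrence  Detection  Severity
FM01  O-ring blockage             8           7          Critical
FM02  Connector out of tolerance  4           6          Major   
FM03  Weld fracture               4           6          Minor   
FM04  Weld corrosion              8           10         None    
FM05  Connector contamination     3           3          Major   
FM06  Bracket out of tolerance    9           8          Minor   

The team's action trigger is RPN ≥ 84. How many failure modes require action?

4

RPN = Severity × Occurrence × Detection:
  FM01: 10 × 8 × 7 = 560
  FM02: 8 × 4 × 6 = 192
  FM03: 4 × 4 × 6 = 96
  FM04: 1 × 8 × 10 = 80
  FM05: 8 × 3 × 3 = 72
  FM06: 4 × 9 × 8 = 288
Modes with RPN ≥ 84: FM01 (560), FM02 (192), FM03 (96), FM06 (288) → 4.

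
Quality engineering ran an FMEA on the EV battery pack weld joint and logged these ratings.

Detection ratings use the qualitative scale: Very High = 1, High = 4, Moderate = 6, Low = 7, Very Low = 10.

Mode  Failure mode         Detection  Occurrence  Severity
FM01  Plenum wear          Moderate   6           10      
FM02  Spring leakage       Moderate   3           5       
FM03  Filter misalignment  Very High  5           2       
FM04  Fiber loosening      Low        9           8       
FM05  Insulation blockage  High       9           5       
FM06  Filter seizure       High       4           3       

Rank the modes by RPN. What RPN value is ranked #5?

48

RPN = Severity × Occurrence × Detection:
  FM01: 10 × 6 × 6 = 360
  FM02: 5 × 3 × 6 = 90
  FM03: 2 × 5 × 1 = 10
  FM04: 8 × 9 × 7 = 504
  FM05: 5 × 9 × 4 = 180
  FM06: 3 × 4 × 4 = 48
Sorted descending: 504, 360, 180, 90, 48, 10.
The fifth-highest RPN is 48 (FM06).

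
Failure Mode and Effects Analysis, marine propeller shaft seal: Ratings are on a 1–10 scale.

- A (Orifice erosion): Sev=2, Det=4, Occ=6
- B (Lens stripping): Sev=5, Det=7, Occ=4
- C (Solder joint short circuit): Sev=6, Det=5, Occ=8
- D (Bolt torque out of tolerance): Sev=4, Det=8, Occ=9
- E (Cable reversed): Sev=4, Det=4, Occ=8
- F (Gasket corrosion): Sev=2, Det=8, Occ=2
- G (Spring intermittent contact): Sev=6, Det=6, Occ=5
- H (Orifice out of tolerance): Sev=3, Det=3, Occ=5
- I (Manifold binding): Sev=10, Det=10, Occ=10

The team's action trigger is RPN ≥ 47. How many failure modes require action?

RPN = Severity × Occurrence × Detection:
  A: 2 × 6 × 4 = 48
  B: 5 × 4 × 7 = 140
  C: 6 × 8 × 5 = 240
  D: 4 × 9 × 8 = 288
  E: 4 × 8 × 4 = 128
  F: 2 × 2 × 8 = 32
  G: 6 × 5 × 6 = 180
  H: 3 × 5 × 3 = 45
  I: 10 × 10 × 10 = 1000
Modes with RPN ≥ 47: A (48), B (140), C (240), D (288), E (128), G (180), I (1000) → 7.

7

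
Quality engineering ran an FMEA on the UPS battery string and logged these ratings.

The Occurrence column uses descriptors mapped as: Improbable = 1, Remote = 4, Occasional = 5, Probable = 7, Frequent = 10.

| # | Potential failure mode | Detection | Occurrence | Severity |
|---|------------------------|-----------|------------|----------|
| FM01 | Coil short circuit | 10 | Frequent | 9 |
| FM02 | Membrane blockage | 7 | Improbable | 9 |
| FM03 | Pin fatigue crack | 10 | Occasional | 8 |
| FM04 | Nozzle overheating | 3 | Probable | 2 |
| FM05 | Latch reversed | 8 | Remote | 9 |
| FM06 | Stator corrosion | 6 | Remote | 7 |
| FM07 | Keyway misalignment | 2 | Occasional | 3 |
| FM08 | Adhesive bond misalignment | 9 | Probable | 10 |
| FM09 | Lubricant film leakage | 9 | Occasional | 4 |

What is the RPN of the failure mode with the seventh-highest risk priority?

63

RPN = Severity × Occurrence × Detection:
  FM01: 9 × 10 × 10 = 900
  FM02: 9 × 1 × 7 = 63
  FM03: 8 × 5 × 10 = 400
  FM04: 2 × 7 × 3 = 42
  FM05: 9 × 4 × 8 = 288
  FM06: 7 × 4 × 6 = 168
  FM07: 3 × 5 × 2 = 30
  FM08: 10 × 7 × 9 = 630
  FM09: 4 × 5 × 9 = 180
Sorted descending: 900, 630, 400, 288, 180, 168, 63, 42, 30.
The seventh-highest RPN is 63 (FM02).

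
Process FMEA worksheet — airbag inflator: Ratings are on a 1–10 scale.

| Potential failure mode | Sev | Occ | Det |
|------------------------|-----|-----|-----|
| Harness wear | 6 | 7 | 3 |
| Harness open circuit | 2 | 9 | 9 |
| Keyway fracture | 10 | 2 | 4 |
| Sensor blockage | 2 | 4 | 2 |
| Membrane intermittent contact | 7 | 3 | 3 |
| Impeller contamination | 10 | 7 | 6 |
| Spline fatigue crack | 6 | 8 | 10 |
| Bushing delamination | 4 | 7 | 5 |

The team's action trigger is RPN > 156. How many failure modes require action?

3

RPN = Severity × Occurrence × Detection:
  Harness wear: 6 × 7 × 3 = 126
  Harness open circuit: 2 × 9 × 9 = 162
  Keyway fracture: 10 × 2 × 4 = 80
  Sensor blockage: 2 × 4 × 2 = 16
  Membrane intermittent contact: 7 × 3 × 3 = 63
  Impeller contamination: 10 × 7 × 6 = 420
  Spline fatigue crack: 6 × 8 × 10 = 480
  Bushing delamination: 4 × 7 × 5 = 140
Modes with RPN > 156: Harness open circuit (162), Impeller contamination (420), Spline fatigue crack (480) → 3.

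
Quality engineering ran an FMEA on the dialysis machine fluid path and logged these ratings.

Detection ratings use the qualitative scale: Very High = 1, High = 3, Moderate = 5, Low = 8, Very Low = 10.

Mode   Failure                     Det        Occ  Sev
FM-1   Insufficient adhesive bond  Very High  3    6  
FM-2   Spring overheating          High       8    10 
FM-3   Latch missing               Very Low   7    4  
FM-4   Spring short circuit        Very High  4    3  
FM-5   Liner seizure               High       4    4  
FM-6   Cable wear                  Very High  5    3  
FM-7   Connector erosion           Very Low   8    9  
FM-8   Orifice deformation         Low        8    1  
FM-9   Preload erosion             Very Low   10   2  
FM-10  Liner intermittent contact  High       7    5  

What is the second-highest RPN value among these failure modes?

RPN = Severity × Occurrence × Detection:
  FM-1: 6 × 3 × 1 = 18
  FM-2: 10 × 8 × 3 = 240
  FM-3: 4 × 7 × 10 = 280
  FM-4: 3 × 4 × 1 = 12
  FM-5: 4 × 4 × 3 = 48
  FM-6: 3 × 5 × 1 = 15
  FM-7: 9 × 8 × 10 = 720
  FM-8: 1 × 8 × 8 = 64
  FM-9: 2 × 10 × 10 = 200
  FM-10: 5 × 7 × 3 = 105
Sorted descending: 720, 280, 240, 200, 105, 64, 48, 18, 15, 12.
The second-highest RPN is 280 (FM-3).

280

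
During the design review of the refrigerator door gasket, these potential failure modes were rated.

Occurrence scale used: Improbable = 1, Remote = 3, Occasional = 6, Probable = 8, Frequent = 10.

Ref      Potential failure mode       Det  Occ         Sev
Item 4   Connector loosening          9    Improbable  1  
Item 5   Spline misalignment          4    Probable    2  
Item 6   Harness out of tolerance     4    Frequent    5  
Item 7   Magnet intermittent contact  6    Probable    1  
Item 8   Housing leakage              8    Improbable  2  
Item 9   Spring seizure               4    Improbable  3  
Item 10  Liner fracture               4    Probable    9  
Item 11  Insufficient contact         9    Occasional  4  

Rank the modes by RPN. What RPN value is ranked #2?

216

RPN = Severity × Occurrence × Detection:
  Item 4: 1 × 1 × 9 = 9
  Item 5: 2 × 8 × 4 = 64
  Item 6: 5 × 10 × 4 = 200
  Item 7: 1 × 8 × 6 = 48
  Item 8: 2 × 1 × 8 = 16
  Item 9: 3 × 1 × 4 = 12
  Item 10: 9 × 8 × 4 = 288
  Item 11: 4 × 6 × 9 = 216
Sorted descending: 288, 216, 200, 64, 48, 16, 12, 9.
The second-highest RPN is 216 (Item 11).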